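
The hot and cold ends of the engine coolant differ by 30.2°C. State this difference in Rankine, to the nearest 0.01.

54.36°R

An interval of 1°C corresponds to 1.8°R.
30.2 × 1.8 = 54.36.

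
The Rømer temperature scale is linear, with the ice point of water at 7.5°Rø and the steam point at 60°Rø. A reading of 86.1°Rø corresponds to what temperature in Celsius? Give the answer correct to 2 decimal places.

149.71°C

Linear interpolation between the fixed points: C = (86.1 - 7.5) × 100 / (60 - 7.5) = 149.7143°C.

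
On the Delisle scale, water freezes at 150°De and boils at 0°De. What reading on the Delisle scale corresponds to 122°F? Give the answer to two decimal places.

First in Celsius: (122 - 32) × 5/9 = 50.0000°C.
Linearly onto the Delisle scale: 150 + (50.0000 / 100) × (0 - 150) = 75.00°De.

75.00°De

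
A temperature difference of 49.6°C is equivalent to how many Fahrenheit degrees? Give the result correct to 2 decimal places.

89.28°F

An interval of 1°C corresponds to 1.8°F.
49.6 × 1.8 = 89.28.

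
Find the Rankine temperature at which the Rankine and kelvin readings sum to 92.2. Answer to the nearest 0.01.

59.27°R

Let R be the Rankine reading. The kelvin reading is K = 5/9·R.
Require R + K = 92.2: (14/9)·R = 92.2.
R = (92.2) / (14/9) = 59.27.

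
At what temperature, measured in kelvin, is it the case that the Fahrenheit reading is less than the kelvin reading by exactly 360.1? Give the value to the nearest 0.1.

Let K be the kelvin reading. The Fahrenheit reading is F = 1.8·K - 459.67.
Require F - K = -360.1: (0.8)·K - 459.67 = -360.1.
K = (-360.1 + 459.67) / (0.8) = 124.5.

124.5 K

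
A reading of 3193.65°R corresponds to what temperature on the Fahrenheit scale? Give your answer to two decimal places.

In Celsius: (3193.65 - 491.67) × 5/9 = 1501.1000°C.
In Fahrenheit: 1501.1000 × 1.8 + 32 = 2733.98°F.

2733.98°F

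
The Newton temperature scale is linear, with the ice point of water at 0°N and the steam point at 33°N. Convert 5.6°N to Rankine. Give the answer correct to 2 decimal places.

522.22°R

Linear interpolation between the fixed points: C = (5.6 - 0) × 100 / (33 - 0) = 16.9697°C.
Then 16.9697 × 1.8 + 491.67 = 522.22°R.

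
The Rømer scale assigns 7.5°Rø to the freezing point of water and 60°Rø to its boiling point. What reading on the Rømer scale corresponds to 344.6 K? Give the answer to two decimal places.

First in Celsius: 344.6 - 273.15 = 71.4500°C.
Linearly onto the Rømer scale: 7.5 + (71.4500 / 100) × (60 - 7.5) = 45.01°Rø.

45.01°Rø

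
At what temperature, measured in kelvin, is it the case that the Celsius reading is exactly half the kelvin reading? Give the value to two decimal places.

546.30 K

Let K be the kelvin reading. The Celsius reading is C = 1·K - 273.15.
Require C = 0.5·K: 1·K - 273.15 = 0.5·K.
(0.5)·K = 273.15  ⇒  K = 546.30.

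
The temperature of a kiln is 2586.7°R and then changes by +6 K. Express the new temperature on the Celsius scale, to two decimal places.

1169.91°C

Initial temperature in Celsius: (2586.7 - 491.67) × 5/9 = 1163.9056°C.
The 6 K change is an interval; Kelvin and Celsius degrees are the same size, so ΔC = +6°C.
Final Celsius temperature: 1163.9056 + 6.0000 = 1169.9056°C.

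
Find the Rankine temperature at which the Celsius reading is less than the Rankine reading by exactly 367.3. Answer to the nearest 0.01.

211.84°R

Let R be the Rankine reading. The Celsius reading is C = 5/9·R - 273.15.
Require C - R = -367.3: (-4/9)·R - 273.15 = -367.3.
R = (-367.3 + 273.15) / (-4/9) = 211.84.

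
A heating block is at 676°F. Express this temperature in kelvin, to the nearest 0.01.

630.93 K

In Celsius: (676 - 32) × 5/9 = 357.7778°C.
In kelvin: 357.7778 + 273.15 = 630.93 K.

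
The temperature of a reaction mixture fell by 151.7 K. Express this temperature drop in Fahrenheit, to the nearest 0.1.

Only the scale ratio 1.8 matters for a change in temperature.
151.7 × 1.8 = 273.1.

273.1°F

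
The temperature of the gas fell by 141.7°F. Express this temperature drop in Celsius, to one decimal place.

Only the scale ratio 5/9 matters for a change in temperature.
141.7 × 5/9 = 78.7.

78.7°C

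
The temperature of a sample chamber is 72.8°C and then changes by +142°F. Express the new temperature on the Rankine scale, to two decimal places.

764.71°R

The 142°F change is an interval, so only the factor 5/9 applies: +142 × 5/9 = +78.8889°C.
Final Celsius temperature: 72.8000 + 78.8889 = 151.6889°C.
In Rankine: 151.6889 × 1.8 + 491.67 = 764.71°R.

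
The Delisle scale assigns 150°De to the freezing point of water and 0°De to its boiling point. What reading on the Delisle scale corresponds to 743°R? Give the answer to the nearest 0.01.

First in Celsius: (743 - 491.67) × 5/9 = 139.6278°C.
Linearly onto the Delisle scale: 150 + (139.6278 / 100) × (0 - 150) = -59.44°De.

-59.44°De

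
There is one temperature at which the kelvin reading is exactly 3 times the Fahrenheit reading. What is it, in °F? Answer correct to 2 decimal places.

Let F be the Fahrenheit reading. The kelvin reading is K = 5/9·F + 255.372.
Require K = 3·F: 5/9·F + 255.372 = 3·F.
(-22/9)·F = -255.372  ⇒  F = 104.47.

104.47°F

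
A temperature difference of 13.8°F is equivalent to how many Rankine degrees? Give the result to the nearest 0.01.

13.80°R

Fahrenheit and Rankine degrees are the same size, so the interval is unchanged: 13.80.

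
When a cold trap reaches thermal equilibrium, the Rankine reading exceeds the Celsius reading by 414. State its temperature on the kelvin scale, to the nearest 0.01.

Let x be the Celsius reading; then the Rankine reading is 1.8·x + 491.67.
(1.8·x + 491.67) - x = 414  ⇒  (0.8)·x = -77.67  ⇒  x = -97.0875°C.
In kelvin: -97.0875 + 273.15 = 176.06 K.

176.06 K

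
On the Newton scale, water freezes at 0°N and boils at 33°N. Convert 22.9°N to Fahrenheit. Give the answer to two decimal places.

Linear interpolation between the fixed points: C = (22.9 - 0) × 100 / (33 - 0) = 69.3939°C.
Then 69.3939 × 1.8 + 32 = 156.91°F.

156.91°F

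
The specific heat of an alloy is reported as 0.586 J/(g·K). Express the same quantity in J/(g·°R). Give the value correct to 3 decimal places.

0.326 J/(g·°R)

The quantity depends on a temperature interval, so only the ratio of degree sizes applies; the offset between the scales is irrelevant.
A change of 1°R is a change of 5/9 K, so per °R the value is 0.586 × 5/9 = 0.326.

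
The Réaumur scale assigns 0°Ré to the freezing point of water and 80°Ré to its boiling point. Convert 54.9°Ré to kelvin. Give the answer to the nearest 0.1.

Linear interpolation between the fixed points: C = (54.9 - 0) × 100 / (80 - 0) = 68.6250°C.
Then 68.6250 + 273.15 = 341.8 K.

341.8 K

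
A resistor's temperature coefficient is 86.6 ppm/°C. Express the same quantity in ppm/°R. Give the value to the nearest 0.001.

48.111 ppm/°R

Since only a temperature interval is involved, the additive offset between the scales drops out.
A change of 1°R is a change of 5/9°C, so per °R the value is 86.6 × 5/9 = 48.111.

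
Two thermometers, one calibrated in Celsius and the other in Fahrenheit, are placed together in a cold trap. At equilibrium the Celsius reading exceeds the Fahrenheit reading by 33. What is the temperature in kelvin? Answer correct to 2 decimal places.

Let x be the Celsius reading; then the Fahrenheit reading is 1.8·x + 32.
(1.8·x + 32) - x = -33  ⇒  (0.8)·x = -65  ⇒  x = -81.2500°C.
In kelvin: -81.2500 + 273.15 = 191.90 K.

191.90 K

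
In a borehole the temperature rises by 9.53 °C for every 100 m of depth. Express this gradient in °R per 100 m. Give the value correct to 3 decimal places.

The quantity depends on a temperature interval, so only the ratio of degree sizes applies; the offset between the scales is irrelevant.
A change of 1°C is a change of 1.8°R, so 9.53 × 1.8 = 17.154.

17.154 °R/100 m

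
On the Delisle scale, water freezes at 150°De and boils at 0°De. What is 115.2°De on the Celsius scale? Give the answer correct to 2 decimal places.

Linear interpolation between the fixed points: C = (115.2 - 150) × 100 / (0 - 150) = 23.2000°C.

23.20°C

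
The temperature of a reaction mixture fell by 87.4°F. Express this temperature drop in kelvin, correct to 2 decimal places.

For a temperature interval the offset drops out; only the factor 5/9 applies.
87.4 × 5/9 = 48.56.

48.56 K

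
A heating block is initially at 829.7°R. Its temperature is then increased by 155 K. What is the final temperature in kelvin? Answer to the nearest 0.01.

Initial temperature in Celsius: (829.7 - 491.67) × 5/9 = 187.7944°C.
The 155 K change is an interval; Kelvin and Celsius degrees are the same size, so ΔC = +155°C.
Final Celsius temperature: 187.7944 + 155.0000 = 342.7944°C.
In kelvin: 342.7944 + 273.15 = 615.94 K.

615.94 K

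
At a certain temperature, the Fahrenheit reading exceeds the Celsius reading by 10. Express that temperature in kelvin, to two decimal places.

Let x be the Celsius reading; then the Fahrenheit reading is 1.8·x + 32.
(1.8·x + 32) - x = 10  ⇒  (0.8)·x = -22  ⇒  x = -27.5000°C.
In kelvin: -27.5000 + 273.15 = 245.65 K.

245.65 K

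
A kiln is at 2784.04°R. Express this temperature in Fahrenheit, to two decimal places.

2324.37°F

In Celsius: (2784.04 - 491.67) × 5/9 = 1273.5389°C.
In Fahrenheit: 1273.5389 × 1.8 + 32 = 2324.37°F.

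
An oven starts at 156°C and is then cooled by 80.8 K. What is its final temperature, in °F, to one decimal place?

The 80.8 K change is an interval; Kelvin and Celsius degrees are the same size, so ΔC = -80.8°C.
Final Celsius temperature: 156.0000 - 80.8000 = 75.2000°C.
In Fahrenheit: 75.2000 × 1.8 + 32 = 167.4°F.

167.4°F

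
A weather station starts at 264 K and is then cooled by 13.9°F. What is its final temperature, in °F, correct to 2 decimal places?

Initial temperature in Celsius: 264 - 273.15 = -9.1500°C.
The 13.9°F change is an interval, so only the factor 5/9 applies: -13.9 × 5/9 = -7.7222°C.
Final Celsius temperature: -9.1500 - 7.7222 = -16.8722°C.
In Fahrenheit: -16.8722 × 1.8 + 32 = 1.63°F.

1.63°F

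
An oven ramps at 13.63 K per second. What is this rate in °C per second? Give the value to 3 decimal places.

13.630 °C/second

The quantity depends on a temperature interval, so only the ratio of degree sizes applies; the offset between the scales is irrelevant.
A change of 1 K is a change of 1°C, so 13.63 × 1 = 13.630.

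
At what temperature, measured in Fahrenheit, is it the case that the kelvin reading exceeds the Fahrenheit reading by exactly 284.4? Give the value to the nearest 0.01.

Let F be the Fahrenheit reading. The kelvin reading is K = 5/9·F + 255.372.
Require K - F = 284.4: (-4/9)·F + 255.372 = 284.4.
F = (284.4 - 255.372) / (-4/9) = -65.31.

-65.31°F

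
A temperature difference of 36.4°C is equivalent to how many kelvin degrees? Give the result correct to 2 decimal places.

36.40 K

Celsius and kelvin degrees are the same size, so the interval is unchanged: 36.40.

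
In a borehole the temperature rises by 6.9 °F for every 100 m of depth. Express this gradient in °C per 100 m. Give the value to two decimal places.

The quantity depends on a temperature interval, so only the ratio of degree sizes applies; the offset between the scales is irrelevant.
A change of 1°F is a change of 5/9°C, so 6.9 × 5/9 = 3.83.

3.83 °C/100 m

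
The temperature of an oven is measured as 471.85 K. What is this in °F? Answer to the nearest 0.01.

389.66°F

In Celsius: 471.85 - 273.15 = 198.7000°C.
In Fahrenheit: 198.7000 × 1.8 + 32 = 389.66°F.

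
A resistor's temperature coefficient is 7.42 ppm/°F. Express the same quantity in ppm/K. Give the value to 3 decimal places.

13.356 ppm/K

Since only a temperature interval is involved, the additive offset between the scales drops out.
A change of 1 K is a change of 1.8°F, so per K the value is 7.42 × 1.8 = 13.356.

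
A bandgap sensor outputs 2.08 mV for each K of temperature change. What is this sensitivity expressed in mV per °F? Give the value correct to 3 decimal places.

The quantity depends on a temperature interval, so only the ratio of degree sizes applies; the offset between the scales is irrelevant.
A change of 1°F is a change of 5/9 K, so per °F the value is 2.08 × 5/9 = 1.156.

1.156 mV per °F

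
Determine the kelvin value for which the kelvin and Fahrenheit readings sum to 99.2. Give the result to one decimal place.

199.6 K

Let K be the kelvin reading. The Fahrenheit reading is F = 1.8·K - 459.67.
Require K + F = 99.2: (2.8)·K - 459.67 = 99.2.
K = (99.2 + 459.67) / (2.8) = 199.6.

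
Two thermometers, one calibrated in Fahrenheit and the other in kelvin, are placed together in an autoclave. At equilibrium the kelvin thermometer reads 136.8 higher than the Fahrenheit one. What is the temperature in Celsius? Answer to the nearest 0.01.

130.44°C

Let x be the Fahrenheit reading; then the kelvin reading is 5/9·x + 255.372.
(5/9·x + 255.372) - x = 136.8  ⇒  (-4/9)·x = -118.572  ⇒  x = 266.7875°F.
In Celsius: (266.7875 - 32) × 5/9 = 130.44°C.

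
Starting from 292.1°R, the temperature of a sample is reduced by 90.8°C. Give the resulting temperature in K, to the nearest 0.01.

Initial temperature in Celsius: (292.1 - 491.67) × 5/9 = -110.8722°C.
Final Celsius temperature: -110.8722 - 90.8000 = -201.6722°C.
In kelvin: -201.6722 + 273.15 = 71.48 K.

71.48 K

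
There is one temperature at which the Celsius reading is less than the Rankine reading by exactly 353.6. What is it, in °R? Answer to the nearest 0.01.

181.01°R

Let R be the Rankine reading. The Celsius reading is C = 5/9·R - 273.15.
Require C - R = -353.6: (-4/9)·R - 273.15 = -353.6.
R = (-353.6 + 273.15) / (-4/9) = 181.01.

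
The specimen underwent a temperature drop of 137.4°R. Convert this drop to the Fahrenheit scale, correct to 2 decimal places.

137.40°F

Rankine and Fahrenheit degrees are the same size, so the interval is unchanged: 137.40.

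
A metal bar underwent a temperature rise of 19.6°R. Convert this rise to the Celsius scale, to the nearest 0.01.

For a temperature interval the offset drops out; only the factor 5/9 applies.
19.6 × 5/9 = 10.89.

10.89°C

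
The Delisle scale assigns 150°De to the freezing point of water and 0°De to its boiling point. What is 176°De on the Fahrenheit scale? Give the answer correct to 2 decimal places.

Linear interpolation between the fixed points: C = (176 - 150) × 100 / (0 - 150) = -17.3333°C.
Then -17.3333 × 1.8 + 32 = 0.80°F.

0.80°F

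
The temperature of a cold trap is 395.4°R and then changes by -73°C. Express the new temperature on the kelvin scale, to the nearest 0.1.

146.7 K

Initial temperature in Celsius: (395.4 - 491.67) × 5/9 = -53.4833°C.
Final Celsius temperature: -53.4833 - 73.0000 = -126.4833°C.
In kelvin: -126.4833 + 273.15 = 146.7 K.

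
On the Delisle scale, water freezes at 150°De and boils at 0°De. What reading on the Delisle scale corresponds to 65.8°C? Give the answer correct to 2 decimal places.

51.30°De

Linearly onto the Delisle scale: 150 + (65.8000 / 100) × (0 - 150) = 51.30°De.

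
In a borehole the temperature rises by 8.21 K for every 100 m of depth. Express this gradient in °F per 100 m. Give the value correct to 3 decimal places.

14.778 °F/100 m

Since only a temperature interval is involved, the additive offset between the scales drops out.
A change of 1 K is a change of 1.8°F, so 8.21 × 1.8 = 14.778.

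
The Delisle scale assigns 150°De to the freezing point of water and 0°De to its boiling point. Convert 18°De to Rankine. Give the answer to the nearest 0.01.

650.07°R

Linear interpolation between the fixed points: C = (18 - 150) × 100 / (0 - 150) = 88.0000°C.
Then 88.0000 × 1.8 + 491.67 = 650.07°R.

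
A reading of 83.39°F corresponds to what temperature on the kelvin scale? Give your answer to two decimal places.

In Celsius: (83.39 - 32) × 5/9 = 28.5500°C.
In kelvin: 28.5500 + 273.15 = 301.70 K.

301.70 K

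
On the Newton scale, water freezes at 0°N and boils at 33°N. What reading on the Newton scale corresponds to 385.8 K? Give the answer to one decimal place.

First in Celsius: 385.8 - 273.15 = 112.6500°C.
Linearly onto the Newton scale: 0 + (112.6500 / 100) × (33 - 0) = 37.2°N.

37.2°N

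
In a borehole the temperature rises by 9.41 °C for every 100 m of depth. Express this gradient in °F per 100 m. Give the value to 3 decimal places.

Since only a temperature interval is involved, the additive offset between the scales drops out.
A change of 1°C is a change of 1.8°F, so 9.41 × 1.8 = 16.938.

16.938 °F/100 m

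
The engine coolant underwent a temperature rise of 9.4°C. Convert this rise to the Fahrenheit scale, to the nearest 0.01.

For a temperature interval the offset drops out; only the factor 1.8 applies.
9.4 × 1.8 = 16.92.

16.92°F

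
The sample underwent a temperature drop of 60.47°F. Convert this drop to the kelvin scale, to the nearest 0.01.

Only the scale ratio 5/9 matters for a change in temperature.
60.47 × 5/9 = 33.59.

33.59 K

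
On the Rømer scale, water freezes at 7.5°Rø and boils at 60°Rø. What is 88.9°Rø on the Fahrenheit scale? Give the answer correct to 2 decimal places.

Linear interpolation between the fixed points: C = (88.9 - 7.5) × 100 / (60 - 7.5) = 155.0476°C.
Then 155.0476 × 1.8 + 32 = 311.09°F.

311.09°F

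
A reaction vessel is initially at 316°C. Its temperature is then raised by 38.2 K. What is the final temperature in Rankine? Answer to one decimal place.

1129.2°R

The 38.2 K change is an interval; Kelvin and Celsius degrees are the same size, so ΔC = +38.2°C.
Final Celsius temperature: 316.0000 + 38.2000 = 354.2000°C.
In Rankine: 354.2000 × 1.8 + 491.67 = 1129.2°R.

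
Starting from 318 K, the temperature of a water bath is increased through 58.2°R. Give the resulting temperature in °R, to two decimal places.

Initial temperature in Celsius: 318 - 273.15 = 44.8500°C.
The 58.2°R change is an interval, so only the factor 5/9 applies: +58.2 × 5/9 = +32.3333°C.
Final Celsius temperature: 44.8500 + 32.3333 = 77.1833°C.
In Rankine: 77.1833 × 1.8 + 491.67 = 630.60°R.

630.60°R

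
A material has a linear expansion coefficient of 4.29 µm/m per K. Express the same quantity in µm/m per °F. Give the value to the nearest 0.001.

2.383 µm/m per °F

The quantity depends on a temperature interval, so only the ratio of degree sizes applies; the offset between the scales is irrelevant.
A change of 1°F is a change of 5/9 K, so per °F the value is 4.29 × 5/9 = 2.383.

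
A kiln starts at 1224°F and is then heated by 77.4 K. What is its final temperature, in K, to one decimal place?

1012.8 K

Initial temperature in Celsius: (1224 - 32) × 5/9 = 662.2222°C.
The 77.4 K change is an interval; Kelvin and Celsius degrees are the same size, so ΔC = +77.4°C.
Final Celsius temperature: 662.2222 + 77.4000 = 739.6222°C.
In kelvin: 739.6222 + 273.15 = 1012.8 K.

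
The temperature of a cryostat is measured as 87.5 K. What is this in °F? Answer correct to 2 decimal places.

-302.17°F

In Celsius: 87.5 - 273.15 = -185.6500°C.
In Fahrenheit: -185.6500 × 1.8 + 32 = -302.17°F.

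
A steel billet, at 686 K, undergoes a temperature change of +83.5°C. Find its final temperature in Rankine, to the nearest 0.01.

1385.10°R

Initial temperature in Celsius: 686 - 273.15 = 412.8500°C.
Final Celsius temperature: 412.8500 + 83.5000 = 496.3500°C.
In Rankine: 496.3500 × 1.8 + 491.67 = 1385.10°R.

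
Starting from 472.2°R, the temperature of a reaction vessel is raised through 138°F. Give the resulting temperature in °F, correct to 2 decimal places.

Initial temperature in Celsius: (472.2 - 491.67) × 5/9 = -10.8167°C.
The 138°F change is an interval, so only the factor 5/9 applies: +138 × 5/9 = +76.6667°C.
Final Celsius temperature: -10.8167 + 76.6667 = 65.8500°C.
In Fahrenheit: 65.8500 × 1.8 + 32 = 150.53°F.

150.53°F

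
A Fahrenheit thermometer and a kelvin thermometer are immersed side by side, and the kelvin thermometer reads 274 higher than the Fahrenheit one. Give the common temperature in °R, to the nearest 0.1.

417.8°R

Let x be the Fahrenheit reading; then the kelvin reading is 5/9·x + 255.372.
(5/9·x + 255.372) - x = 274  ⇒  (-4/9)·x = 18.6278  ⇒  x = -41.9125°F.
In Celsius: (-41.9125 - 32) × 5/9 = -41.0625°C.
In Rankine: -41.0625 × 1.8 + 491.67 = 417.8°R.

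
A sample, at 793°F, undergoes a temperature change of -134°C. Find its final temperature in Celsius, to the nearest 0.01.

Initial temperature in Celsius: (793 - 32) × 5/9 = 422.7778°C.
Final Celsius temperature: 422.7778 - 134.0000 = 288.7778°C.

288.78°C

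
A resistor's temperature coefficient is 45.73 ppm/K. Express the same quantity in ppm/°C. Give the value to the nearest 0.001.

45.730 ppm/°C

The quantity depends on a temperature interval, so only the ratio of degree sizes applies; the offset between the scales is irrelevant.
A change of 1°C is a change of 1 K, so per °C the value is 45.73 × 1 = 45.730.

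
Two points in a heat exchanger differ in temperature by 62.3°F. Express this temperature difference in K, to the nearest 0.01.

An interval of 1°F corresponds to 5/9 K.
62.3 × 5/9 = 34.61.

34.61 K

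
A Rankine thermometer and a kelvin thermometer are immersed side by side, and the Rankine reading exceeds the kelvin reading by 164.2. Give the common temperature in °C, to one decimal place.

Let x be the Rankine reading; then the kelvin reading is 5/9·x.
(5/9·x) - x = -164.2  ⇒  (-4/9)·x = -164.2  ⇒  x = 369.4500°R.
In Celsius: (369.45 - 491.67) × 5/9 = -67.9°C.

-67.9°C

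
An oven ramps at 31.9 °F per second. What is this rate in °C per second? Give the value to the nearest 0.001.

17.722 °C/second

The quantity depends on a temperature interval, so only the ratio of degree sizes applies; the offset between the scales is irrelevant.
A change of 1°F is a change of 5/9°C, so 31.9 × 5/9 = 17.722.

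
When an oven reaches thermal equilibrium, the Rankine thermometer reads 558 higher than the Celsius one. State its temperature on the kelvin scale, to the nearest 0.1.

356.1 K

Let x be the Celsius reading; then the Rankine reading is 1.8·x + 491.67.
(1.8·x + 491.67) - x = 558  ⇒  (0.8)·x = 66.33  ⇒  x = 82.9125°C.
In kelvin: 82.9125 + 273.15 = 356.1 K.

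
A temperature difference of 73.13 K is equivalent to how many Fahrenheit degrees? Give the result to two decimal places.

131.63°F

Only the scale ratio 1.8 matters for a change in temperature.
73.13 × 1.8 = 131.63.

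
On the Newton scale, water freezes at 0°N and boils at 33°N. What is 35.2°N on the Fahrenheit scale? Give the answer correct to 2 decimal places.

Linear interpolation between the fixed points: C = (35.2 - 0) × 100 / (33 - 0) = 106.6667°C.
Then 106.6667 × 1.8 + 32 = 224.00°F.

224.00°F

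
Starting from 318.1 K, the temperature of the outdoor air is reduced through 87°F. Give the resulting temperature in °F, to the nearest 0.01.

Initial temperature in Celsius: 318.1 - 273.15 = 44.9500°C.
The 87°F change is an interval, so only the factor 5/9 applies: -87 × 5/9 = -48.3333°C.
Final Celsius temperature: 44.9500 - 48.3333 = -3.3833°C.
In Fahrenheit: -3.3833 × 1.8 + 32 = 25.91°F.

25.91°F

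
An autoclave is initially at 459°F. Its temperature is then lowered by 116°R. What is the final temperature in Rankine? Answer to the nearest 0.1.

Initial temperature in Celsius: (459 - 32) × 5/9 = 237.2222°C.
The 116°R change is an interval, so only the factor 5/9 applies: -116 × 5/9 = -64.4444°C.
Final Celsius temperature: 237.2222 - 64.4444 = 172.7778°C.
In Rankine: 172.7778 × 1.8 + 491.67 = 802.7°R.

802.7°R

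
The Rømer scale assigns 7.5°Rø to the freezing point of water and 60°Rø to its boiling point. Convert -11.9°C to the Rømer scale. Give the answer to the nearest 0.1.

1.3°Rø

Linearly onto the Rømer scale: 7.5 + (-11.9000 / 100) × (60 - 7.5) = 1.3°Rø.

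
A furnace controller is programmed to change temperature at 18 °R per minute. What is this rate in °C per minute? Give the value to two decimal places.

10.00 °C/minute

Since only a temperature interval is involved, the additive offset between the scales drops out.
A change of 1°R is a change of 5/9°C, so 18 × 5/9 = 10.00.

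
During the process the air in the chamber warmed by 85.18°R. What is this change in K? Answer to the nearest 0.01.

47.32 K

An interval of 1°R corresponds to 5/9 K.
85.18 × 5/9 = 47.32.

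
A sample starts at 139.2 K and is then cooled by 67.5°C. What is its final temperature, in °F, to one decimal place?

-330.6°F

Initial temperature in Celsius: 139.2 - 273.15 = -133.9500°C.
Final Celsius temperature: -133.9500 - 67.5000 = -201.4500°C.
In Fahrenheit: -201.4500 × 1.8 + 32 = -330.6°F.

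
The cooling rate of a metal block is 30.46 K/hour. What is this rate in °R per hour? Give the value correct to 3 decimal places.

54.828 °R/hour

The quantity depends on a temperature interval, so only the ratio of degree sizes applies; the offset between the scales is irrelevant.
A change of 1 K is a change of 1.8°R, so 30.46 × 1.8 = 54.828.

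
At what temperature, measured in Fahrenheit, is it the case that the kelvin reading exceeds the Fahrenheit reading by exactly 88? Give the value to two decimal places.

Let F be the Fahrenheit reading. The kelvin reading is K = 5/9·F + 255.372.
Require K - F = 88: (-4/9)·F + 255.372 = 88.
F = (88 - 255.372) / (-4/9) = 376.59.

376.59°F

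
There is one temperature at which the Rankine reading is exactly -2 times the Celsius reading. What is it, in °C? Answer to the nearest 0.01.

Let C be the Celsius reading. The Rankine reading is R = 1.8·C + 491.67.
Require R = -2·C: 1.8·C + 491.67 = -2·C.
(3.8)·C = -491.67  ⇒  C = -129.39.

-129.39°C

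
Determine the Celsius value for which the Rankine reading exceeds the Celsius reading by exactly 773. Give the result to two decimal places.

Let C be the Celsius reading. The Rankine reading is R = 1.8·C + 491.67.
Require R - C = 773: (0.8)·C + 491.67 = 773.
C = (773 - 491.67) / (0.8) = 351.66.

351.66°C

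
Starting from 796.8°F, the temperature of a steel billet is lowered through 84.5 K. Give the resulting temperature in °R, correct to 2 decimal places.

Initial temperature in Celsius: (796.8 - 32) × 5/9 = 424.8889°C.
The 84.5 K change is an interval; Kelvin and Celsius degrees are the same size, so ΔC = -84.5°C.
Final Celsius temperature: 424.8889 - 84.5000 = 340.3889°C.
In Rankine: 340.3889 × 1.8 + 491.67 = 1104.37°R.

1104.37°R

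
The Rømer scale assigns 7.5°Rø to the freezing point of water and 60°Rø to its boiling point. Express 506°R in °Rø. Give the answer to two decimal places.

11.68°Rø

First in Celsius: (506 - 491.67) × 5/9 = 7.9611°C.
Linearly onto the Rømer scale: 7.5 + (7.9611 / 100) × (60 - 7.5) = 11.68°Rø.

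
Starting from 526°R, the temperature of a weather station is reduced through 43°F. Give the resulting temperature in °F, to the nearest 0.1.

Initial temperature in Celsius: (526 - 491.67) × 5/9 = 19.0722°C.
The 43°F change is an interval, so only the factor 5/9 applies: -43 × 5/9 = -23.8889°C.
Final Celsius temperature: 19.0722 - 23.8889 = -4.8167°C.
In Fahrenheit: -4.8167 × 1.8 + 32 = 23.3°F.

23.3°F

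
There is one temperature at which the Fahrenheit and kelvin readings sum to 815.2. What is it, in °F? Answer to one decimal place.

359.9°F

Let F be the Fahrenheit reading. The kelvin reading is K = 5/9·F + 255.372.
Require F + K = 815.2: (14/9)·F + 255.372 = 815.2.
F = (815.2 - 255.372) / (14/9) = 359.9.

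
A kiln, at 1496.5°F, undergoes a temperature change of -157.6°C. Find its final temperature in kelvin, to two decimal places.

929.16 K

Initial temperature in Celsius: (1496.5 - 32) × 5/9 = 813.6111°C.
Final Celsius temperature: 813.6111 - 157.6000 = 656.0111°C.
In kelvin: 656.0111 + 273.15 = 929.16 K.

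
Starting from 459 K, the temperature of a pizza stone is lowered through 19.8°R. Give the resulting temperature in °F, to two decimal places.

346.73°F

Initial temperature in Celsius: 459 - 273.15 = 185.8500°C.
The 19.8°R change is an interval, so only the factor 5/9 applies: -19.8 × 5/9 = -11.0000°C.
Final Celsius temperature: 185.8500 - 11.0000 = 174.8500°C.
In Fahrenheit: 174.8500 × 1.8 + 32 = 346.73°F.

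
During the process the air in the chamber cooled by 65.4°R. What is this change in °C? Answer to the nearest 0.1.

36.3°C

For a temperature interval the offset drops out; only the factor 5/9 applies.
65.4 × 5/9 = 36.3.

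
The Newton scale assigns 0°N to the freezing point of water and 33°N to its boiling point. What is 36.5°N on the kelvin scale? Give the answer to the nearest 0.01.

Linear interpolation between the fixed points: C = (36.5 - 0) × 100 / (33 - 0) = 110.6061°C.
Then 110.6061 + 273.15 = 383.76 K.

383.76 K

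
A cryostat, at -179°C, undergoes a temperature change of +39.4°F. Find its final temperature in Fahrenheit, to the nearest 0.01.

-250.80°F

The 39.4°F change is an interval, so only the factor 5/9 applies: +39.4 × 5/9 = +21.8889°C.
Final Celsius temperature: -179.0000 + 21.8889 = -157.1111°C.
In Fahrenheit: -157.1111 × 1.8 + 32 = -250.80°F.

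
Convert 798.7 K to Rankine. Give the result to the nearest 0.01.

In Celsius: 798.7 - 273.15 = 525.5500°C.
In Rankine: 525.5500 × 1.8 + 491.67 = 1437.66°R.

1437.66°R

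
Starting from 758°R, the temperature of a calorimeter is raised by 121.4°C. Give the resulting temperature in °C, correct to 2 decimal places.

Initial temperature in Celsius: (758 - 491.67) × 5/9 = 147.9611°C.
Final Celsius temperature: 147.9611 + 121.4000 = 269.3611°C.

269.36°C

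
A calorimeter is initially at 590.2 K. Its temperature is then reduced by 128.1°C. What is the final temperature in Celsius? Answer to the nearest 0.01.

188.95°C

Initial temperature in Celsius: 590.2 - 273.15 = 317.0500°C.
Final Celsius temperature: 317.0500 - 128.1000 = 188.9500°C.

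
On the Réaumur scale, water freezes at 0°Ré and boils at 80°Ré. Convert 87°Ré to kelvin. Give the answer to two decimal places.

Linear interpolation between the fixed points: C = (87 - 0) × 100 / (80 - 0) = 108.7500°C.
Then 108.7500 + 273.15 = 381.90 K.

381.90 K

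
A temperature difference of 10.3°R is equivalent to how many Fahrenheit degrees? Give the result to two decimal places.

10.30°F

Rankine and Fahrenheit degrees are the same size, so the interval is unchanged: 10.30.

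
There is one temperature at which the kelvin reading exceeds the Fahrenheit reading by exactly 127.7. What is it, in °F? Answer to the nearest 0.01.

Let F be the Fahrenheit reading. The kelvin reading is K = 5/9·F + 255.372.
Require K - F = 127.7: (-4/9)·F + 255.372 = 127.7.
F = (127.7 - 255.372) / (-4/9) = 287.26.

287.26°F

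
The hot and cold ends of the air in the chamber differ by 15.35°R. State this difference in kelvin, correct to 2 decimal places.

Only the scale ratio 5/9 matters for a change in temperature.
15.35 × 5/9 = 8.53.

8.53 K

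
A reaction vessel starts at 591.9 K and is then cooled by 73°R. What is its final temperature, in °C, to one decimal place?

Initial temperature in Celsius: 591.9 - 273.15 = 318.7500°C.
The 73°R change is an interval, so only the factor 5/9 applies: -73 × 5/9 = -40.5556°C.
Final Celsius temperature: 318.7500 - 40.5556 = 278.1944°C.

278.2°C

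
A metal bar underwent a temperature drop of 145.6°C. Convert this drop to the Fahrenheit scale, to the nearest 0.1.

262.1°F

An interval of 1°C corresponds to 1.8°F.
145.6 × 1.8 = 262.1.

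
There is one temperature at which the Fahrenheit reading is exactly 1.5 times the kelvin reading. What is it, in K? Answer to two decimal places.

Let K be the kelvin reading. The Fahrenheit reading is F = 1.8·K - 459.67.
Require F = 1.5·K: 1.8·K - 459.67 = 1.5·K.
(0.3)·K = 459.67  ⇒  K = 1532.23.

1532.23 K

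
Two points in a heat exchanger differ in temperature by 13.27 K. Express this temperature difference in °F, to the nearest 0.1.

23.9°F

An interval of 1 K corresponds to 1.8°F.
13.27 × 1.8 = 23.9.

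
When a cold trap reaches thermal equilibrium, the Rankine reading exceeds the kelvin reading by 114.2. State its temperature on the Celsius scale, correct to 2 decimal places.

Let x be the Rankine reading; then the kelvin reading is 5/9·x.
(5/9·x) - x = -114.2  ⇒  (-4/9)·x = -114.2  ⇒  x = 256.9500°R.
In Celsius: (256.95 - 491.67) × 5/9 = -130.40°C.

-130.40°C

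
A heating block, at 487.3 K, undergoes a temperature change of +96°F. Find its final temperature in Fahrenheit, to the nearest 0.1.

513.5°F

Initial temperature in Celsius: 487.3 - 273.15 = 214.1500°C.
The 96°F change is an interval, so only the factor 5/9 applies: +96 × 5/9 = +53.3333°C.
Final Celsius temperature: 214.1500 + 53.3333 = 267.4833°C.
In Fahrenheit: 267.4833 × 1.8 + 32 = 513.5°F.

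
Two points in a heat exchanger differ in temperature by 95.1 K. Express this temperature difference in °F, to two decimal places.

For a temperature interval the offset drops out; only the factor 1.8 applies.
95.1 × 1.8 = 171.18.

171.18°F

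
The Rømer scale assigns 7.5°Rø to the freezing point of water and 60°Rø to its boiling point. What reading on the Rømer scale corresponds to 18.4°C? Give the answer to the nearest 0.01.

Linearly onto the Rømer scale: 7.5 + (18.4000 / 100) × (60 - 7.5) = 17.16°Rø.

17.16°Rø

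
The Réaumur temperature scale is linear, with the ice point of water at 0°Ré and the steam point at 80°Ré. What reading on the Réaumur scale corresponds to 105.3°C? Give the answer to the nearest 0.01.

Linearly onto the Réaumur scale: 0 + (105.3000 / 100) × (80 - 0) = 84.24°Ré.

84.24°Ré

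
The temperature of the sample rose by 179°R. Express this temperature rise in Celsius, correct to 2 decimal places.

An interval of 1°R corresponds to 5/9°C.
179 × 5/9 = 99.44.

99.44°C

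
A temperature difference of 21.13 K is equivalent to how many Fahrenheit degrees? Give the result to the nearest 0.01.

Only the scale ratio 1.8 matters for a change in temperature.
21.13 × 1.8 = 38.03.

38.03°F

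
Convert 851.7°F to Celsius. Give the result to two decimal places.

In Celsius: (851.7 - 32) × 5/9 = 455.3889°C.

455.39°C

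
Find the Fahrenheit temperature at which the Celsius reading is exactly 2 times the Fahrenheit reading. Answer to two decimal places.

Let F be the Fahrenheit reading. The Celsius reading is C = 5/9·F - 17.7778.
Require C = 2·F: 5/9·F - 17.7778 = 2·F.
(-13/9)·F = 17.7778  ⇒  F = -12.31.

-12.31°F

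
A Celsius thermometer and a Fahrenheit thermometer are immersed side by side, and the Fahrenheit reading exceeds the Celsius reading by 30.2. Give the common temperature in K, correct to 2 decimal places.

Let x be the Celsius reading; then the Fahrenheit reading is 1.8·x + 32.
(1.8·x + 32) - x = 30.2  ⇒  (0.8)·x = -1.8  ⇒  x = -2.2500°C.
In kelvin: -2.2500 + 273.15 = 270.90 K.

270.90 K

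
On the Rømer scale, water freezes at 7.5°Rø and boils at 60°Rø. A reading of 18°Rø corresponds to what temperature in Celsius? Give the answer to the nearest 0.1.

20.0°C

Linear interpolation between the fixed points: C = (18 - 7.5) × 100 / (60 - 7.5) = 20.0000°C.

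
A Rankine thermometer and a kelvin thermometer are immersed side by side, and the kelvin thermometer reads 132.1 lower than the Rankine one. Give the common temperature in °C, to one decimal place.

-108.0°C

Let x be the Rankine reading; then the kelvin reading is 5/9·x.
(5/9·x) - x = -132.1  ⇒  (-4/9)·x = -132.1  ⇒  x = 297.2250°R.
In Celsius: (297.225 - 491.67) × 5/9 = -108.0°C.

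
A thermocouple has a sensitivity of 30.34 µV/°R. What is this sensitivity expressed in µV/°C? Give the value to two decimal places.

54.61 µV/°C

The quantity depends on a temperature interval, so only the ratio of degree sizes applies; the offset between the scales is irrelevant.
A change of 1°C is a change of 1.8°R, so per °C the value is 30.34 × 1.8 = 54.61.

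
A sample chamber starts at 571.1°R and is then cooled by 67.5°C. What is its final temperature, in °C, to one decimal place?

Initial temperature in Celsius: (571.1 - 491.67) × 5/9 = 44.1278°C.
Final Celsius temperature: 44.1278 - 67.5000 = -23.3722°C.

-23.4°C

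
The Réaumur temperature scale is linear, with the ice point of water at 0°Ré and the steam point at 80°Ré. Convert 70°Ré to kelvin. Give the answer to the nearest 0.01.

360.65 K

Linear interpolation between the fixed points: C = (70 - 0) × 100 / (80 - 0) = 87.5000°C.
Then 87.5000 + 273.15 = 360.65 K.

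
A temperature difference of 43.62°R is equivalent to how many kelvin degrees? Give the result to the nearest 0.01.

For a temperature interval the offset drops out; only the factor 5/9 applies.
43.62 × 5/9 = 24.23.

24.23 K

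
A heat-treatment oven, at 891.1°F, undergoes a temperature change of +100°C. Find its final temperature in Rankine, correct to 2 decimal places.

Initial temperature in Celsius: (891.1 - 32) × 5/9 = 477.2778°C.
Final Celsius temperature: 477.2778 + 100.0000 = 577.2778°C.
In Rankine: 577.2778 × 1.8 + 491.67 = 1530.77°R.

1530.77°R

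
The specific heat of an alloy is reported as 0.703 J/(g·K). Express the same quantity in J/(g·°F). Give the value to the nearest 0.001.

The quantity depends on a temperature interval, so only the ratio of degree sizes applies; the offset between the scales is irrelevant.
A change of 1°F is a change of 5/9 K, so per °F the value is 0.703 × 5/9 = 0.391.

0.391 J/(g·°F)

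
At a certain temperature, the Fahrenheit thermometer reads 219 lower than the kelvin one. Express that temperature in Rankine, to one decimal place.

Let x be the kelvin reading; then the Fahrenheit reading is 1.8·x - 459.67.
(1.8·x - 459.67) - x = -219  ⇒  (0.8)·x = 240.67  ⇒  x = 300.8375 K.
In Celsius: 300.8375 - 273.15 = 27.6875°C.
In Rankine: 27.6875 × 1.8 + 491.67 = 541.5°R.

541.5°R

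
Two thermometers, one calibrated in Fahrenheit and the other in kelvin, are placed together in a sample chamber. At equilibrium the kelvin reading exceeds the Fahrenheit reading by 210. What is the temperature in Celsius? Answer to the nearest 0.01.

38.94°C

Let x be the Fahrenheit reading; then the kelvin reading is 5/9·x + 255.372.
(5/9·x + 255.372) - x = 210  ⇒  (-4/9)·x = -45.3722  ⇒  x = 102.0875°F.
In Celsius: (102.0875 - 32) × 5/9 = 38.94°C.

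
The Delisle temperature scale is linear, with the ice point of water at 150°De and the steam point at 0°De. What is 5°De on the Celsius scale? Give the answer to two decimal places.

Linear interpolation between the fixed points: C = (5 - 150) × 100 / (0 - 150) = 96.6667°C.

96.67°C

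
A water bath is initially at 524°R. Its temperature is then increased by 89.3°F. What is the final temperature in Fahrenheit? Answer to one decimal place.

153.6°F

Initial temperature in Celsius: (524 - 491.67) × 5/9 = 17.9611°C.
The 89.3°F change is an interval, so only the factor 5/9 applies: +89.3 × 5/9 = +49.6111°C.
Final Celsius temperature: 17.9611 + 49.6111 = 67.5722°C.
In Fahrenheit: 67.5722 × 1.8 + 32 = 153.6°F.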